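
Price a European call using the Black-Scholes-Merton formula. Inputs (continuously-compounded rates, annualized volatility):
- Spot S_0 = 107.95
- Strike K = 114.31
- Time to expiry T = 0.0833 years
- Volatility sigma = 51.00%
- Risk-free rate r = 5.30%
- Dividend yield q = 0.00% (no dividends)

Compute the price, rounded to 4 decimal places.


Answer: Price = 3.9906

Derivation:
d1 = (ln(S/K) + (r - q + 0.5*sigma^2) * T) / (sigma * sqrt(T)) = -0.28532131
d2 = d1 - sigma * sqrt(T) = -0.43251619
exp(-rT) = 0.99559483; exp(-qT) = 1.00000000
C = S_0 * exp(-qT) * N(d1) - K * exp(-rT) * N(d2)
N(d1) = 0.38769899; N(d2) = 0.33268315
C = 107.9500 * 1.00000000 * 0.38769899 - 114.3100 * 0.99559483 * 0.33268315 = 3.9906


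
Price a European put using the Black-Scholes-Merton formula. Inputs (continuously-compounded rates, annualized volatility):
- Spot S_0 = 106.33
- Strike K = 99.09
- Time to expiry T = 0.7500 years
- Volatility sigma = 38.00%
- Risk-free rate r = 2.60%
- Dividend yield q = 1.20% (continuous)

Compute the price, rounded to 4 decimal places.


Answer: Price = 9.5315

Derivation:
d1 = (ln(S/K) + (r - q + 0.5*sigma^2) * T) / (sigma * sqrt(T)) = 0.41073591
d2 = d1 - sigma * sqrt(T) = 0.08164625
exp(-rT) = 0.98068890; exp(-qT) = 0.99104038
P = K * exp(-rT) * N(-d2) - S_0 * exp(-qT) * N(-d1)
N(-d1) = 0.34063310; N(-d2) = 0.46746401
P = 99.0900 * 0.98068890 * 0.46746401 - 106.3300 * 0.99104038 * 0.34063310 = 9.5315


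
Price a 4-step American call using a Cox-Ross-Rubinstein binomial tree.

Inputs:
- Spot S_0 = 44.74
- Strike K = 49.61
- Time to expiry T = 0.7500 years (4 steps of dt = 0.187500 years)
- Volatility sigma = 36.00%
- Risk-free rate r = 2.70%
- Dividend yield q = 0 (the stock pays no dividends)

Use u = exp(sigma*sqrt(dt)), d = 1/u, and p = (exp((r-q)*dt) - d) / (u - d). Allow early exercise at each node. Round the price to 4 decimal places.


dt = T/N = 0.187500
u = exp(sigma*sqrt(dt)) = 1.168691; d = 1/u = 0.855658
p = (exp((r-q)*dt) - d) / (u - d) = 0.477321
Discount per step: exp(-r*dt) = 0.994950
Stock lattice S(k, i) with i counting down-moves:
  k=0: S(0,0) = 44.7400
  k=1: S(1,0) = 52.2872; S(1,1) = 38.2821
  k=2: S(2,0) = 61.1077; S(2,1) = 44.7400; S(2,2) = 32.7564
  k=3: S(3,0) = 71.4160; S(3,1) = 52.2872; S(3,2) = 38.2821; S(3,3) = 28.0283
  k=4: S(4,0) = 83.4632; S(4,1) = 61.1077; S(4,2) = 44.7400; S(4,3) = 32.7564; S(4,4) = 23.9826
Terminal payoffs V(N, i) = max(S_T - K, 0):
  V(4,0) = 33.853236; V(4,1) = 11.497652; V(4,2) = 0.000000; V(4,3) = 0.000000; V(4,4) = 0.000000
Backward induction: V(k, i) = exp(-r*dt) * [p * V(k+1, i) + (1-p) * V(k+1, i+1)]; then take max(V_cont, immediate exercise) for American.
  V(3,0) = exp(-r*dt) * [p*33.853236 + (1-p)*11.497652] = 22.056497; exercise = 21.805981; V(3,0) = max -> 22.056497
  V(3,1) = exp(-r*dt) * [p*11.497652 + (1-p)*0.000000] = 5.460358; exercise = 2.677249; V(3,1) = max -> 5.460358
  V(3,2) = exp(-r*dt) * [p*0.000000 + (1-p)*0.000000] = 0.000000; exercise = 0.000000; V(3,2) = max -> 0.000000
  V(3,3) = exp(-r*dt) * [p*0.000000 + (1-p)*0.000000] = 0.000000; exercise = 0.000000; V(3,3) = max -> 0.000000
  V(2,0) = exp(-r*dt) * [p*22.056497 + (1-p)*5.460358] = 13.314468; exercise = 11.497652; V(2,0) = max -> 13.314468
  V(2,1) = exp(-r*dt) * [p*5.460358 + (1-p)*0.000000] = 2.593182; exercise = 0.000000; V(2,1) = max -> 2.593182
  V(2,2) = exp(-r*dt) * [p*0.000000 + (1-p)*0.000000] = 0.000000; exercise = 0.000000; V(2,2) = max -> 0.000000
  V(1,0) = exp(-r*dt) * [p*13.314468 + (1-p)*2.593182] = 7.671740; exercise = 2.677249; V(1,0) = max -> 7.671740
  V(1,1) = exp(-r*dt) * [p*2.593182 + (1-p)*0.000000] = 1.231530; exercise = 0.000000; V(1,1) = max -> 1.231530
  V(0,0) = exp(-r*dt) * [p*7.671740 + (1-p)*1.231530] = 4.283835; exercise = 0.000000; V(0,0) = max -> 4.283835

Answer: Price = V(0,0) = 4.2838


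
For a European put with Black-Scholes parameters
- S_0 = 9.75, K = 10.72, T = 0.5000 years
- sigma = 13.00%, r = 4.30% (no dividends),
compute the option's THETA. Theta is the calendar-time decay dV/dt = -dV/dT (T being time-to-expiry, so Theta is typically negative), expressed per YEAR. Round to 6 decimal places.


d1 = -0.7519141867; d2 = -0.8438380682
phi(d1) = 0.3007048665; exp(-qT) = 1.0000000000; exp(-rT) = 0.9787294775
Theta = -S*exp(-qT)*phi(d1)*sigma/(2*sqrt(T)) + r*K*exp(-rT)*N(-d2) - q*S*exp(-qT)*N(-d1)
N(-d1) = 0.7739486669; N(-d2) = 0.8006200502; sqrt(T) = 0.7071067812
Term 1 = -9.7500 * 1.0000000000 * 0.3007048665 * 0.1300 / (2 * 0.7071067812) = -0.2695090957
Term 2 = 0.0430 * 10.7200 * 0.9787294775 * 0.8006200502 = 0.3612038508
Term 3 = 0 (no dividend yield, q = 0)
Theta = -0.2695090957 + (0.3612038508) + (0.0000000000) = 0.091695

Answer: Theta = 0.091695


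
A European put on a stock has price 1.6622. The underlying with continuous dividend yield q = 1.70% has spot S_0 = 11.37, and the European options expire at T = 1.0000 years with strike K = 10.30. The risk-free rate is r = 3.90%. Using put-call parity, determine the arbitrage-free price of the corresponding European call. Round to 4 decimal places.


Put-call parity: C - P = S_0 * exp(-qT) - K * exp(-rT).
S_0 * exp(-qT) = 11.3700 * 0.98314368 = 11.17834369
K * exp(-rT) = 10.3000 * 0.96175071 = 9.90603230
C = P + S*exp(-qT) - K*exp(-rT)
C = 1.6622 + 11.17834369 - 9.90603230 = 2.9345

Answer: Call price = 2.9345


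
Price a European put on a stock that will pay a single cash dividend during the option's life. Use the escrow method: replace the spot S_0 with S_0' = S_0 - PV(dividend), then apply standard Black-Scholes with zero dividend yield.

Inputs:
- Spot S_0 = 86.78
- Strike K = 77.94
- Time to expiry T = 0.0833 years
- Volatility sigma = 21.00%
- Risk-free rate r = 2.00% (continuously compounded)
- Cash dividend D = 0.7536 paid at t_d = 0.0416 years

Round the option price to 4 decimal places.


PV(D) = D * exp(-r * t_d) = 0.7536 * 0.99916835 = 0.75297327
S_0' = S_0 - PV(D) = 86.7800 - 0.75297327 = 86.02702673
d1 = (ln(S_0'/K) + (r + sigma^2/2)*T) / (sigma*sqrt(T)) = 1.68661214
d2 = d1 - sigma*sqrt(T) = 1.62600249
exp(-rT) = 0.99833539
N(-d1) = 0.04583898; N(-d2) = 0.05197456
P = K * exp(-rT) * N(-d2) - S_0' * N(-d1) = 77.9400 * 0.99833539 * 0.05197456 - 86.02702673 * 0.04583898 = 0.1008

Answer: Price = 0.1008


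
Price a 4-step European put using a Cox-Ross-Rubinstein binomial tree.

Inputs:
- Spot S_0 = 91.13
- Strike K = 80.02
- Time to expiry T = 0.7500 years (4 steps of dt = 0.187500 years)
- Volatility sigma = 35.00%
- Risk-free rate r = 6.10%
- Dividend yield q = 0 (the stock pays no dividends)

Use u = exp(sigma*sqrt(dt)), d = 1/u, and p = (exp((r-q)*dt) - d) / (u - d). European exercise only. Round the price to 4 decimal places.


Answer: Price = V(0,0) = 4.8479

Derivation:
dt = T/N = 0.187500
u = exp(sigma*sqrt(dt)) = 1.163642; d = 1/u = 0.859371
p = (exp((r-q)*dt) - d) / (u - d) = 0.499989
Discount per step: exp(-r*dt) = 0.988628
Stock lattice S(k, i) with i counting down-moves:
  k=0: S(0,0) = 91.1300
  k=1: S(1,0) = 106.0427; S(1,1) = 78.3145
  k=2: S(2,0) = 123.3957; S(2,1) = 91.1300; S(2,2) = 67.3012
  k=3: S(3,0) = 143.5883; S(3,1) = 106.0427; S(3,2) = 78.3145; S(3,3) = 57.8367
  k=4: S(4,0) = 167.0854; S(4,1) = 123.3957; S(4,2) = 91.1300; S(4,3) = 67.3012; S(4,4) = 49.7032
Terminal payoffs V(N, i) = max(K - S_T, 0):
  V(4,0) = 0.000000; V(4,1) = 0.000000; V(4,2) = 0.000000; V(4,3) = 12.718793; V(4,4) = 30.316802
Backward induction: V(k, i) = exp(-r*dt) * [p * V(k+1, i) + (1-p) * V(k+1, i+1)].
  V(3,0) = exp(-r*dt) * [p*0.000000 + (1-p)*0.000000] = 0.000000
  V(3,1) = exp(-r*dt) * [p*0.000000 + (1-p)*0.000000] = 0.000000
  V(3,2) = exp(-r*dt) * [p*0.000000 + (1-p)*12.718793] = 6.287208
  V(3,3) = exp(-r*dt) * [p*12.718793 + (1-p)*30.316802] = 21.273274
  V(2,0) = exp(-r*dt) * [p*0.000000 + (1-p)*0.000000] = 0.000000
  V(2,1) = exp(-r*dt) * [p*0.000000 + (1-p)*6.287208] = 3.107920
  V(2,2) = exp(-r*dt) * [p*6.287208 + (1-p)*21.273274] = 13.623684
  V(1,0) = exp(-r*dt) * [p*0.000000 + (1-p)*3.107920] = 1.536320
  V(1,1) = exp(-r*dt) * [p*3.107920 + (1-p)*13.623684] = 8.270773
  V(0,0) = exp(-r*dt) * [p*1.536320 + (1-p)*8.270773] = 4.847852


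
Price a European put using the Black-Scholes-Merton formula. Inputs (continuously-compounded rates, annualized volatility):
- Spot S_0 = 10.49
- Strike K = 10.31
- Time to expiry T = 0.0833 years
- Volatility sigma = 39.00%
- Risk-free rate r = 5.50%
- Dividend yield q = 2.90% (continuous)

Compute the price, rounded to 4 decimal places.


Answer: Price = 0.3712

Derivation:
d1 = (ln(S/K) + (r - q + 0.5*sigma^2) * T) / (sigma * sqrt(T)) = 0.22928847
d2 = d1 - sigma * sqrt(T) = 0.11672768
exp(-rT) = 0.99542898; exp(-qT) = 0.99758722
P = K * exp(-rT) * N(-d2) - S_0 * exp(-qT) * N(-d1)
N(-d1) = 0.40932236; N(-d2) = 0.45353793
P = 10.3100 * 0.99542898 * 0.45353793 - 10.4900 * 0.99758722 * 0.40932236 = 0.3712


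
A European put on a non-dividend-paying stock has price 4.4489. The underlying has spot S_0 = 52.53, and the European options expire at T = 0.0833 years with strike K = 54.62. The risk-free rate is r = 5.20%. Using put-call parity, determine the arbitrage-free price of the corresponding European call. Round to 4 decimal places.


Answer: Call price = 2.5950

Derivation:
Put-call parity: C - P = S_0 * exp(-qT) - K * exp(-rT).
S_0 * exp(-qT) = 52.5300 * 1.00000000 = 52.53000000
K * exp(-rT) = 54.6200 * 0.99567777 = 54.38391968
C = P + S*exp(-qT) - K*exp(-rT)
C = 4.4489 + 52.53000000 - 54.38391968 = 2.5950


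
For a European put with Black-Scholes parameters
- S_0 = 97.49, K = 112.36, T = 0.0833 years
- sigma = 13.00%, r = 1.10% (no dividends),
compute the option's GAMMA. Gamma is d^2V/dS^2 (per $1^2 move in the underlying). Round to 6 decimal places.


d1 = -3.7403260034; d2 = -3.7778462646
phi(d1) = 0.0003656047; exp(-qT) = 1.0000000000; exp(-rT) = 0.9990841197
Gamma = exp(-qT) * phi(d1) / (S * sigma * sqrt(T)) = 1.0000000000 * 0.0003656047 / (97.4900 * 0.1300 * 0.2886173938) = 0.000100

Answer: Gamma = 0.000100


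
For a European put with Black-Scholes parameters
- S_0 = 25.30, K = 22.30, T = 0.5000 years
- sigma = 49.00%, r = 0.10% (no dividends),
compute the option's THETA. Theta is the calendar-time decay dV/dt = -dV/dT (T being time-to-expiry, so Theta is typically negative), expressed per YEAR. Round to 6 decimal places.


Answer: Theta = -3.014916

Derivation:
d1 = 0.5389675172; d2 = 0.1924851944
phi(d1) = 0.3450101212; exp(-qT) = 1.0000000000; exp(-rT) = 0.9995001250
Theta = -S*exp(-qT)*phi(d1)*sigma/(2*sqrt(T)) + r*K*exp(-rT)*N(-d2) - q*S*exp(-qT)*N(-d1)
N(-d1) = 0.2949546341; N(-d2) = 0.4236810821; sqrt(T) = 0.7071067812
Term 1 = -25.3000 * 1.0000000000 * 0.3450101212 * 0.4900 / (2 * 0.7071067812) = -3.0243596768
Term 2 = 0.0010 * 22.3000 * 0.9995001250 * 0.4236810821 = 0.0094433653
Term 3 = 0 (no dividend yield, q = 0)
Theta = -3.0243596768 + (0.0094433653) + (0.0000000000) = -3.014916


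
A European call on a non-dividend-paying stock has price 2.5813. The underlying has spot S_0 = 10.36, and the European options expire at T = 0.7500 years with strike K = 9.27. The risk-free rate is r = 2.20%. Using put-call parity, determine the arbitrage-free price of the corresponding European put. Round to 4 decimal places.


Put-call parity: C - P = S_0 * exp(-qT) - K * exp(-rT).
S_0 * exp(-qT) = 10.3600 * 1.00000000 = 10.36000000
K * exp(-rT) = 9.2700 * 0.98363538 = 9.11829997
P = C - S*exp(-qT) + K*exp(-rT)
P = 2.5813 - 10.36000000 + 9.11829997 = 1.3396

Answer: Put price = 1.3396


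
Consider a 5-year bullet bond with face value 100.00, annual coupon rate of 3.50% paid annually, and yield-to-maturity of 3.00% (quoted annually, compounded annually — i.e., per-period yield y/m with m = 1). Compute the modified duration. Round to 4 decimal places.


Answer: Modified duration = 4.5411

Derivation:
Coupon per period c = face * coupon_rate / m = 3.500000
Periods per year m = 1; per-period yield y/m = 0.030000
Number of cashflows N = 5
Cashflows (t years, CF_t, discount factor 1/(1+y/m)^(m*t), PV):
  t = 1.0000: CF_t = 3.500000, DF = 0.970874, PV = 3.398058
  t = 2.0000: CF_t = 3.500000, DF = 0.942596, PV = 3.299086
  t = 3.0000: CF_t = 3.500000, DF = 0.915142, PV = 3.202996
  t = 4.0000: CF_t = 3.500000, DF = 0.888487, PV = 3.109705
  t = 5.0000: CF_t = 103.500000, DF = 0.862609, PV = 89.280009
Price P = sum_t PV_t = 102.289854
First compute Macaulay numerator sum_t t * PV_t:
  t * PV_t at t = 1.0000: 3.398058
  t * PV_t at t = 2.0000: 6.598171
  t * PV_t at t = 3.0000: 9.608987
  t * PV_t at t = 4.0000: 12.438819
  t * PV_t at t = 5.0000: 446.400046
Macaulay duration D = 478.444082 / 102.289854 = 4.677337
Modified duration = D / (1 + y/m) = 4.677337 / (1 + 0.030000) = 4.541104


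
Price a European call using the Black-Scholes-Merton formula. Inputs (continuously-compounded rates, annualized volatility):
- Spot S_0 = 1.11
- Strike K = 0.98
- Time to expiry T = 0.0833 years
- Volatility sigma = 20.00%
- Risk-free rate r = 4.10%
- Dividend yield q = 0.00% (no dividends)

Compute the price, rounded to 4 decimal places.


Answer: Price = 0.1336

Derivation:
d1 = (ln(S/K) + (r - q + 0.5*sigma^2) * T) / (sigma * sqrt(T)) = 2.24594958
d2 = d1 - sigma * sqrt(T) = 2.18822610
exp(-rT) = 0.99659053; exp(-qT) = 1.00000000
C = S_0 * exp(-qT) * N(d1) - K * exp(-rT) * N(d2)
N(d1) = 0.98764638; N(d2) = 0.98567343
C = 1.1100 * 1.00000000 * 0.98764638 - 0.9800 * 0.99659053 * 0.98567343 = 0.1336


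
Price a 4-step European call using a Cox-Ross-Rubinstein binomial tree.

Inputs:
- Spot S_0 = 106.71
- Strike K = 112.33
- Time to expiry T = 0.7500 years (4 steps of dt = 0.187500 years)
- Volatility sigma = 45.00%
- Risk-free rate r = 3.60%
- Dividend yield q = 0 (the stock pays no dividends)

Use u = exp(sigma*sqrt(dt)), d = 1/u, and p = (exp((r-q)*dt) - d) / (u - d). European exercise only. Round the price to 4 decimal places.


Answer: Price = V(0,0) = 15.2869

Derivation:
dt = T/N = 0.187500
u = exp(sigma*sqrt(dt)) = 1.215136; d = 1/u = 0.822953
p = (exp((r-q)*dt) - d) / (u - d) = 0.468709
Discount per step: exp(-r*dt) = 0.993273
Stock lattice S(k, i) with i counting down-moves:
  k=0: S(0,0) = 106.7100
  k=1: S(1,0) = 129.6671; S(1,1) = 87.8174
  k=2: S(2,0) = 157.5631; S(2,1) = 106.7100; S(2,2) = 72.2696
  k=3: S(3,0) = 191.4606; S(3,1) = 129.6671; S(3,2) = 87.8174; S(3,3) = 59.4745
  k=4: S(4,0) = 232.6506; S(4,1) = 157.5631; S(4,2) = 106.7100; S(4,3) = 72.2696; S(4,4) = 48.9447
Terminal payoffs V(N, i) = max(S_T - K, 0):
  V(4,0) = 120.320596; V(4,1) = 45.233146; V(4,2) = 0.000000; V(4,3) = 0.000000; V(4,4) = 0.000000
Backward induction: V(k, i) = exp(-r*dt) * [p * V(k+1, i) + (1-p) * V(k+1, i+1)].
  V(3,0) = exp(-r*dt) * [p*120.320596 + (1-p)*45.233146] = 79.886270
  V(3,1) = exp(-r*dt) * [p*45.233146 + (1-p)*0.000000] = 21.058567
  V(3,2) = exp(-r*dt) * [p*0.000000 + (1-p)*0.000000] = 0.000000
  V(3,3) = exp(-r*dt) * [p*0.000000 + (1-p)*0.000000] = 0.000000
  V(2,0) = exp(-r*dt) * [p*79.886270 + (1-p)*21.058567] = 48.304496
  V(2,1) = exp(-r*dt) * [p*21.058567 + (1-p)*0.000000] = 9.803944
  V(2,2) = exp(-r*dt) * [p*0.000000 + (1-p)*0.000000] = 0.000000
  V(1,0) = exp(-r*dt) * [p*48.304496 + (1-p)*9.803944] = 27.662157
  V(1,1) = exp(-r*dt) * [p*9.803944 + (1-p)*0.000000] = 4.564286
  V(0,0) = exp(-r*dt) * [p*27.662157 + (1-p)*4.564286] = 15.286935


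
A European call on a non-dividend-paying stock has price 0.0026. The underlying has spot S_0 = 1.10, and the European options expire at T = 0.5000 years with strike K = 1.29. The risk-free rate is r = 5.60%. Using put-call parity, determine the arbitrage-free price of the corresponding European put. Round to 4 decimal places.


Put-call parity: C - P = S_0 * exp(-qT) - K * exp(-rT).
S_0 * exp(-qT) = 1.1000 * 1.00000000 = 1.10000000
K * exp(-rT) = 1.2900 * 0.97238837 = 1.25438099
P = C - S*exp(-qT) + K*exp(-rT)
P = 0.0026 - 1.10000000 + 1.25438099 = 0.1570

Answer: Put price = 0.1570


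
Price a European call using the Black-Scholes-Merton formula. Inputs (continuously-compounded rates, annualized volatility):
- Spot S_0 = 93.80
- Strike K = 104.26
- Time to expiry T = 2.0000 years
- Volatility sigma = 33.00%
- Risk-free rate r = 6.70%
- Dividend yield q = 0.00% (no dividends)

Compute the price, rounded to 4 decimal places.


d1 = (ln(S/K) + (r - q + 0.5*sigma^2) * T) / (sigma * sqrt(T)) = 0.29393588
d2 = d1 - sigma * sqrt(T) = -0.17275459
exp(-rT) = 0.87459006; exp(-qT) = 1.00000000
C = S_0 * exp(-qT) * N(d1) - K * exp(-rT) * N(d2)
N(d1) = 0.61559655; N(d2) = 0.43142216
C = 93.8000 * 1.00000000 * 0.61559655 - 104.2600 * 0.87459006 * 0.43142216 = 18.4038

Answer: Price = 18.4038


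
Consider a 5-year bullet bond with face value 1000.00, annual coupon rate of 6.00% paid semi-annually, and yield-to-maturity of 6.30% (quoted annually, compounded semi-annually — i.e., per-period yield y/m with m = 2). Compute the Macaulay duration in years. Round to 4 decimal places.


Coupon per period c = face * coupon_rate / m = 30.000000
Periods per year m = 2; per-period yield y/m = 0.031500
Number of cashflows N = 10
Cashflows (t years, CF_t, discount factor 1/(1+y/m)^(m*t), PV):
  t = 0.5000: CF_t = 30.000000, DF = 0.969462, PV = 29.083858
  t = 1.0000: CF_t = 30.000000, DF = 0.939856, PV = 28.195694
  t = 1.5000: CF_t = 30.000000, DF = 0.911155, PV = 27.334653
  t = 2.0000: CF_t = 30.000000, DF = 0.883330, PV = 26.499906
  t = 2.5000: CF_t = 30.000000, DF = 0.856355, PV = 25.690650
  t = 3.0000: CF_t = 30.000000, DF = 0.830204, PV = 24.906108
  t = 3.5000: CF_t = 30.000000, DF = 0.804851, PV = 24.145524
  t = 4.0000: CF_t = 30.000000, DF = 0.780272, PV = 23.408166
  t = 4.5000: CF_t = 30.000000, DF = 0.756444, PV = 22.693327
  t = 5.0000: CF_t = 1030.000000, DF = 0.733344, PV = 755.344205
Price P = sum_t PV_t = 987.302090
Macaulay numerator sum_t t * PV_t:
  t * PV_t at t = 0.5000: 14.541929
  t * PV_t at t = 1.0000: 28.195694
  t * PV_t at t = 1.5000: 41.001979
  t * PV_t at t = 2.0000: 52.999811
  t * PV_t at t = 2.5000: 64.226625
  t * PV_t at t = 3.0000: 74.718323
  t * PV_t at t = 3.5000: 84.509333
  t * PV_t at t = 4.0000: 93.632666
  t * PV_t at t = 4.5000: 102.119970
  t * PV_t at t = 5.0000: 3776.721025
Macaulay duration D = (sum_t t * PV_t) / P = 4332.667354 / 987.302090 = 4.388391

Answer: Macaulay duration = 4.3884 years


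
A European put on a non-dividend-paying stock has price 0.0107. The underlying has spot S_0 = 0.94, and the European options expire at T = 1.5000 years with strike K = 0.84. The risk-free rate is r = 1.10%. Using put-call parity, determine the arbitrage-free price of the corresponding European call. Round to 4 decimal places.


Answer: Call price = 0.1244

Derivation:
Put-call parity: C - P = S_0 * exp(-qT) - K * exp(-rT).
S_0 * exp(-qT) = 0.9400 * 1.00000000 = 0.94000000
K * exp(-rT) = 0.8400 * 0.98363538 = 0.82625372
C = P + S*exp(-qT) - K*exp(-rT)
C = 0.0107 + 0.94000000 - 0.82625372 = 0.1244


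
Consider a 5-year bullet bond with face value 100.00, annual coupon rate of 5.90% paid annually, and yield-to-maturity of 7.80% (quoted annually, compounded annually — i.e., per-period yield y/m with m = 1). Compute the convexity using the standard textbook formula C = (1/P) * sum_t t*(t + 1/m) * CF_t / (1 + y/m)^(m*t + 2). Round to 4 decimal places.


Coupon per period c = face * coupon_rate / m = 5.900000
Periods per year m = 1; per-period yield y/m = 0.078000
Number of cashflows N = 5
Cashflows (t years, CF_t, discount factor 1/(1+y/m)^(m*t), PV):
  t = 1.0000: CF_t = 5.900000, DF = 0.927644, PV = 5.473098
  t = 2.0000: CF_t = 5.900000, DF = 0.860523, PV = 5.077086
  t = 3.0000: CF_t = 5.900000, DF = 0.798259, PV = 4.709727
  t = 4.0000: CF_t = 5.900000, DF = 0.740500, PV = 4.368949
  t = 5.0000: CF_t = 105.900000, DF = 0.686920, PV = 72.744834
Price P = sum_t PV_t = 92.373694
Convexity numerator sum_t t*(t + 1/m) * CF_t / (1+y/m)^(m*t + 2):
  t = 1.0000: term = 9.419454
  t = 2.0000: term = 26.213694
  t = 3.0000: term = 48.633940
  t = 4.0000: term = 75.191620
  t = 5.0000: term = 1877.958059
Convexity = (1/P) * sum = 2037.416767 / 92.373694 = 22.056244

Answer: Convexity = 22.0562


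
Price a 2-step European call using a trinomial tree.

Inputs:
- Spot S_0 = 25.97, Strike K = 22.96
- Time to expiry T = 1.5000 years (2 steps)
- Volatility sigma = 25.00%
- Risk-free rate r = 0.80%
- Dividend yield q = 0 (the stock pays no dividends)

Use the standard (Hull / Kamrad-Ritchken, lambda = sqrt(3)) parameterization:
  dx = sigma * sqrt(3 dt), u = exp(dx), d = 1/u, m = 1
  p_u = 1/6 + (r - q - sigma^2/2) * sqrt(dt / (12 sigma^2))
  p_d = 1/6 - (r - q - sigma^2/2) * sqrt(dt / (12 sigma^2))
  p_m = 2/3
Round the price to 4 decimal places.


Answer: Price = V(0,0) = 4.9358

Derivation:
dt = T/N = 0.750000; dx = sigma*sqrt(3*dt) = 0.375000
u = exp(dx) = 1.454991; d = 1/u = 0.687289
p_u = 0.143417, p_m = 0.666667, p_d = 0.189917
Discount per step: exp(-r*dt) = 0.994018
Stock lattice S(k, j) with j the centered position index:
  k=0: S(0,+0) = 25.9700
  k=1: S(1,-1) = 17.8489; S(1,+0) = 25.9700; S(1,+1) = 37.7861
  k=2: S(2,-2) = 12.2674; S(2,-1) = 17.8489; S(2,+0) = 25.9700; S(2,+1) = 37.7861; S(2,+2) = 54.9785
Terminal payoffs V(N, j) = max(S_T - K, 0):
  V(2,-2) = 0.000000; V(2,-1) = 0.000000; V(2,+0) = 3.010000; V(2,+1) = 14.826127; V(2,+2) = 32.018490
Backward induction: V(k, j) = exp(-r*dt) * [p_u * V(k+1, j+1) + p_m * V(k+1, j) + p_d * V(k+1, j-1)]
  V(1,-1) = exp(-r*dt) * [p_u*3.010000 + p_m*0.000000 + p_d*0.000000] = 0.429102
  V(1,+0) = exp(-r*dt) * [p_u*14.826127 + p_m*3.010000 + p_d*0.000000] = 4.108257
  V(1,+1) = exp(-r*dt) * [p_u*32.018490 + p_m*14.826127 + p_d*3.010000] = 14.957703
  V(0,+0) = exp(-r*dt) * [p_u*14.957703 + p_m*4.108257 + p_d*0.429102] = 4.935811


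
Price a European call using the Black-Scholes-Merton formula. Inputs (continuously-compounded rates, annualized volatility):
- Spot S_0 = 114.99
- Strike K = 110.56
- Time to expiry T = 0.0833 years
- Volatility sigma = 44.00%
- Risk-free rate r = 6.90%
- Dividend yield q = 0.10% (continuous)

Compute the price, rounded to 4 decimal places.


Answer: Price = 8.5728

Derivation:
d1 = (ln(S/K) + (r - q + 0.5*sigma^2) * T) / (sigma * sqrt(T)) = 0.41746561
d2 = d1 - sigma * sqrt(T) = 0.29047396
exp(-rT) = 0.99426879; exp(-qT) = 0.99991670
C = S_0 * exp(-qT) * N(d1) - K * exp(-rT) * N(d2)
N(d1) = 0.66183106; N(d2) = 0.61427316
C = 114.9900 * 0.99991670 * 0.66183106 - 110.5600 * 0.99426879 * 0.61427316 = 8.5728


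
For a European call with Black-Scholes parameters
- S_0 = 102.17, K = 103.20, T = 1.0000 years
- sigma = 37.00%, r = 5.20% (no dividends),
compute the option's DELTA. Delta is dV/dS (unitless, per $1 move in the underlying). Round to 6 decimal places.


d1 = 0.2984303772; d2 = -0.0715696228
phi(d1) = 0.3815669782; exp(-qT) = 1.0000000000; exp(-rT) = 0.9493288668
N(d1) = 0.6173126464
Delta = exp(-qT) * N(d1) = 1.0000000000 * 0.6173126464 = 0.617313

Answer: Delta = 0.617313


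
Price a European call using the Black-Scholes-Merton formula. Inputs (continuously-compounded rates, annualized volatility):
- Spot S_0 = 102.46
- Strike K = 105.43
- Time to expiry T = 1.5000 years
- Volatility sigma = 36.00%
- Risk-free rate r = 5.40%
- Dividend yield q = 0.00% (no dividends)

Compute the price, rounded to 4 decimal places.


d1 = (ln(S/K) + (r - q + 0.5*sigma^2) * T) / (sigma * sqrt(T)) = 0.33935697
d2 = d1 - sigma * sqrt(T) = -0.10155119
exp(-rT) = 0.92219369; exp(-qT) = 1.00000000
C = S_0 * exp(-qT) * N(d1) - K * exp(-rT) * N(d2)
N(d1) = 0.63282958; N(d2) = 0.45955646
C = 102.4600 * 1.00000000 * 0.63282958 - 105.4300 * 0.92219369 * 0.45955646 = 20.1585

Answer: Price = 20.1585


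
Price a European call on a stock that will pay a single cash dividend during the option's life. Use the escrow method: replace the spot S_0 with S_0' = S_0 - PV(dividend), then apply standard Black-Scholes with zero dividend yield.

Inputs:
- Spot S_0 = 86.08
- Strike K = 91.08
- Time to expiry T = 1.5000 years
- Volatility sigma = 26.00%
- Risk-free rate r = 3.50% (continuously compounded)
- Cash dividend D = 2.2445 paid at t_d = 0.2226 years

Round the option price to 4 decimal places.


Answer: Price = 9.5336

Derivation:
PV(D) = D * exp(-r * t_d) = 2.2445 * 0.99223927 = 2.22708104
S_0' = S_0 - PV(D) = 86.0800 - 2.22708104 = 83.85291896
d1 = (ln(S_0'/K) + (r + sigma^2/2)*T) / (sigma*sqrt(T)) = 0.06445945
d2 = d1 - sigma*sqrt(T) = -0.25397422
exp(-rT) = 0.94885432
N(d1) = 0.52569780; N(d2) = 0.39975774
C = S_0' * N(d1) - K * exp(-rT) * N(d2) = 83.85291896 * 0.52569780 - 91.0800 * 0.94885432 * 0.39975774 = 9.5336


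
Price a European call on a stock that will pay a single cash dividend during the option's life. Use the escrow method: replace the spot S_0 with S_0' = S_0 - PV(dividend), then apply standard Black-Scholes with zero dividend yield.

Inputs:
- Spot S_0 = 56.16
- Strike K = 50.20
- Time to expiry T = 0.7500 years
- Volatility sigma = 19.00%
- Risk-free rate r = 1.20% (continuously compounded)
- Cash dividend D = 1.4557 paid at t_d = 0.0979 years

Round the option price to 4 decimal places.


Answer: Price = 6.4557

Derivation:
PV(D) = D * exp(-r * t_d) = 1.4557 * 0.99882589 = 1.45399085
S_0' = S_0 - PV(D) = 56.1600 - 1.45399085 = 54.70600915
d1 = (ln(S_0'/K) + (r + sigma^2/2)*T) / (sigma*sqrt(T)) = 0.65937067
d2 = d1 - sigma*sqrt(T) = 0.49482585
exp(-rT) = 0.99104038
N(d1) = 0.74517112; N(d2) = 0.68963847
C = S_0' * N(d1) - K * exp(-rT) * N(d2) = 54.70600915 * 0.74517112 - 50.2000 * 0.99104038 * 0.68963847 = 6.4557


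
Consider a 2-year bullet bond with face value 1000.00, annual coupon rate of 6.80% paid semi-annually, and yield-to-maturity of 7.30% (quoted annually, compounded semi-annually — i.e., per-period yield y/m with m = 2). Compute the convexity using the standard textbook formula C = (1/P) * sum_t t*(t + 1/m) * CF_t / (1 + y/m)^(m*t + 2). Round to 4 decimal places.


Coupon per period c = face * coupon_rate / m = 34.000000
Periods per year m = 2; per-period yield y/m = 0.036500
Number of cashflows N = 4
Cashflows (t years, CF_t, discount factor 1/(1+y/m)^(m*t), PV):
  t = 0.5000: CF_t = 34.000000, DF = 0.964785, PV = 32.802701
  t = 1.0000: CF_t = 34.000000, DF = 0.930811, PV = 31.647565
  t = 1.5000: CF_t = 34.000000, DF = 0.898033, PV = 30.533107
  t = 2.0000: CF_t = 1034.000000, DF = 0.866409, PV = 895.866533
Price P = sum_t PV_t = 990.849907
Convexity numerator sum_t t*(t + 1/m) * CF_t / (1+y/m)^(m*t + 2):
  t = 0.5000: term = 15.266553
  t = 1.0000: term = 44.186841
  t = 1.5000: term = 85.261632
  t = 2.0000: term = 4169.410968
Convexity = (1/P) * sum = 4314.125994 / 990.849907 = 4.353965

Answer: Convexity = 4.3540


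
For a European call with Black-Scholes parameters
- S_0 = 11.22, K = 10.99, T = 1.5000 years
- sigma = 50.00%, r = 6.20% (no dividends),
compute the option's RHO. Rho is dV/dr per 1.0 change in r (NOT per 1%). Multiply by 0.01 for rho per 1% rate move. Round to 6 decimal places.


d1 = 0.4918773513; d2 = -0.1204950844
phi(d1) = 0.3534864245; exp(-qT) = 1.0000000000; exp(-rT) = 0.9111935003
N(d2) = 0.4520454867
Rho = K*T*exp(-rT)*N(d2) = 10.9900 * 1.5000 * 0.9111935003 * 0.4520454867 = 6.790186

Answer: Rho = 6.790186


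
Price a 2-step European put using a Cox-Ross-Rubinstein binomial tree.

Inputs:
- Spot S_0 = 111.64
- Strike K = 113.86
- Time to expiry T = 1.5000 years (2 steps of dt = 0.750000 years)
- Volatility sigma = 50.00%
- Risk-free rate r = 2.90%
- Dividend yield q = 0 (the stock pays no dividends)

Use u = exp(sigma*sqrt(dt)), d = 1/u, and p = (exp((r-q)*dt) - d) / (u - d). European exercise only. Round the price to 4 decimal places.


dt = T/N = 0.750000
u = exp(sigma*sqrt(dt)) = 1.541896; d = 1/u = 0.648552
p = (exp((r-q)*dt) - d) / (u - d) = 0.418021
Discount per step: exp(-r*dt) = 0.978485
Stock lattice S(k, i) with i counting down-moves:
  k=0: S(0,0) = 111.6400
  k=1: S(1,0) = 172.1372; S(1,1) = 72.4044
  k=2: S(2,0) = 265.4177; S(2,1) = 111.6400; S(2,2) = 46.9580
Terminal payoffs V(N, i) = max(K - S_T, 0):
  V(2,0) = 0.000000; V(2,1) = 2.220000; V(2,2) = 66.901980
Backward induction: V(k, i) = exp(-r*dt) * [p * V(k+1, i) + (1-p) * V(k+1, i+1)].
  V(1,0) = exp(-r*dt) * [p*0.000000 + (1-p)*2.220000] = 1.264197
  V(1,1) = exp(-r*dt) * [p*2.220000 + (1-p)*66.901980] = 39.005909
  V(0,0) = exp(-r*dt) * [p*1.264197 + (1-p)*39.005909] = 22.729318

Answer: Price = V(0,0) = 22.7293


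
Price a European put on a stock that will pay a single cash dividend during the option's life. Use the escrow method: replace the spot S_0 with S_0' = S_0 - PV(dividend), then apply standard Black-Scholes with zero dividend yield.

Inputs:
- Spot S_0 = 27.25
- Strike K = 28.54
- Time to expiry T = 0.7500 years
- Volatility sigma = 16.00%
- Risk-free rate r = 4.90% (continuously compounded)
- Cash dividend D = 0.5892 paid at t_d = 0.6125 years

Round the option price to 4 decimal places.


Answer: Price = 1.9491

Derivation:
PV(D) = D * exp(-r * t_d) = 0.5892 * 0.97043340 = 0.57177936
S_0' = S_0 - PV(D) = 27.2500 - 0.57177936 = 26.67822064
d1 = (ln(S_0'/K) + (r + sigma^2/2)*T) / (sigma*sqrt(T)) = -0.15234171
d2 = d1 - sigma*sqrt(T) = -0.29090577
exp(-rT) = 0.96391708
N(-d1) = 0.56054128; N(-d2) = 0.61443831
P = K * exp(-rT) * N(-d2) - S_0' * N(-d1) = 28.5400 * 0.96391708 * 0.61443831 - 26.67822064 * 0.56054128 = 1.9491


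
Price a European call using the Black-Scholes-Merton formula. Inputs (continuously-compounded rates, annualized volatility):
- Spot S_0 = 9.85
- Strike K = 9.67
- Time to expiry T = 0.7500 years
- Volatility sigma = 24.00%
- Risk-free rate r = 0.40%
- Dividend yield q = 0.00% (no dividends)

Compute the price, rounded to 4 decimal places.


d1 = (ln(S/K) + (r - q + 0.5*sigma^2) * T) / (sigma * sqrt(T)) = 0.20709143
d2 = d1 - sigma * sqrt(T) = -0.00075467
exp(-rT) = 0.99700450; exp(-qT) = 1.00000000
C = S_0 * exp(-qT) * N(d1) - K * exp(-rT) * N(d2)
N(d1) = 0.58203077; N(d2) = 0.49969893
C = 9.8500 * 1.00000000 * 0.58203077 - 9.6700 * 0.99700450 * 0.49969893 = 0.9154

Answer: Price = 0.9154


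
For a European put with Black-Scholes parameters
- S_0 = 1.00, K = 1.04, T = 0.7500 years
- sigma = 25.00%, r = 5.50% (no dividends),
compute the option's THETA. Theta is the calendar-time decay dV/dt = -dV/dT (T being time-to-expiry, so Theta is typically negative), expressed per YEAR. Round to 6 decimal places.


Answer: Theta = -0.027579

Derivation:
d1 = 0.1176260499; d2 = -0.0988803010
phi(d1) = 0.3961919444; exp(-qT) = 1.0000000000; exp(-rT) = 0.9595892027
Theta = -S*exp(-qT)*phi(d1)*sigma/(2*sqrt(T)) + r*K*exp(-rT)*N(-d2) - q*S*exp(-qT)*N(-d1)
N(-d1) = 0.4531819817; N(-d2) = 0.5393833451; sqrt(T) = 0.8660254038
Term 1 = -1.0000 * 1.0000000000 * 0.3961919444 * 0.2500 / (2 * 0.8660254038) = -0.0571853814
Term 2 = 0.0550 * 1.0400 * 0.9595892027 * 0.5393833451 = 0.0296059440
Term 3 = 0 (no dividend yield, q = 0)
Theta = -0.0571853814 + (0.0296059440) + (0.0000000000) = -0.027579


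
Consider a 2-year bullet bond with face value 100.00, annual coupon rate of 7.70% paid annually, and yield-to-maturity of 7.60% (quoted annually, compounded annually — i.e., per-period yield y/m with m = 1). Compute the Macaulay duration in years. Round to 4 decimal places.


Coupon per period c = face * coupon_rate / m = 7.700000
Periods per year m = 1; per-period yield y/m = 0.076000
Number of cashflows N = 2
Cashflows (t years, CF_t, discount factor 1/(1+y/m)^(m*t), PV):
  t = 1.0000: CF_t = 7.700000, DF = 0.929368, PV = 7.156134
  t = 2.0000: CF_t = 107.700000, DF = 0.863725, PV = 93.023175
Price P = sum_t PV_t = 100.179309
Macaulay numerator sum_t t * PV_t:
  t * PV_t at t = 1.0000: 7.156134
  t * PV_t at t = 2.0000: 186.046351
Macaulay duration D = (sum_t t * PV_t) / P = 193.202485 / 100.179309 = 1.928567

Answer: Macaulay duration = 1.9286 years


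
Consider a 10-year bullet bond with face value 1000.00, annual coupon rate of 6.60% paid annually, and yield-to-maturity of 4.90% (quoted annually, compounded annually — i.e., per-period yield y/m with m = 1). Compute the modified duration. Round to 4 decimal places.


Answer: Modified duration = 7.4225

Derivation:
Coupon per period c = face * coupon_rate / m = 66.000000
Periods per year m = 1; per-period yield y/m = 0.049000
Number of cashflows N = 10
Cashflows (t years, CF_t, discount factor 1/(1+y/m)^(m*t), PV):
  t = 1.0000: CF_t = 66.000000, DF = 0.953289, PV = 62.917064
  t = 2.0000: CF_t = 66.000000, DF = 0.908760, PV = 59.978135
  t = 3.0000: CF_t = 66.000000, DF = 0.866310, PV = 57.176487
  t = 4.0000: CF_t = 66.000000, DF = 0.825844, PV = 54.505708
  t = 5.0000: CF_t = 66.000000, DF = 0.787268, PV = 51.959683
  t = 6.0000: CF_t = 66.000000, DF = 0.750494, PV = 49.532586
  t = 7.0000: CF_t = 66.000000, DF = 0.715437, PV = 47.218862
  t = 8.0000: CF_t = 66.000000, DF = 0.682018, PV = 45.013215
  t = 9.0000: CF_t = 66.000000, DF = 0.650161, PV = 42.910596
  t = 10.0000: CF_t = 1066.000000, DF = 0.619791, PV = 660.696982
Price P = sum_t PV_t = 1131.909318
First compute Macaulay numerator sum_t t * PV_t:
  t * PV_t at t = 1.0000: 62.917064
  t * PV_t at t = 2.0000: 119.956270
  t * PV_t at t = 3.0000: 171.529462
  t * PV_t at t = 4.0000: 218.022831
  t * PV_t at t = 5.0000: 259.798416
  t * PV_t at t = 6.0000: 297.195519
  t * PV_t at t = 7.0000: 330.532036
  t * PV_t at t = 8.0000: 360.105718
  t * PV_t at t = 9.0000: 386.195360
  t * PV_t at t = 10.0000: 6606.969816
Macaulay duration D = 8813.222491 / 1131.909318 = 7.786156
Modified duration = D / (1 + y/m) = 7.786156 / (1 + 0.049000) = 7.422456


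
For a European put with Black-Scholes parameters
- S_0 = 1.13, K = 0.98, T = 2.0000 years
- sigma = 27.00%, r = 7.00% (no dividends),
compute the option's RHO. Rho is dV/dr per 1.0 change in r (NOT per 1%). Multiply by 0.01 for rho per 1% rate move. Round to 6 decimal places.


d1 = 0.9305534146; d2 = 0.5487157527
phi(d1) = 0.2587473019; exp(-qT) = 1.0000000000; exp(-rT) = 0.8693582354
N(-d2) = 0.2916002670
Rho = -K*T*exp(-rT)*N(-d2) = -0.9800 * 2.0000 * 0.8693582354 * 0.2916002670 = -0.496870

Answer: Rho = -0.496870


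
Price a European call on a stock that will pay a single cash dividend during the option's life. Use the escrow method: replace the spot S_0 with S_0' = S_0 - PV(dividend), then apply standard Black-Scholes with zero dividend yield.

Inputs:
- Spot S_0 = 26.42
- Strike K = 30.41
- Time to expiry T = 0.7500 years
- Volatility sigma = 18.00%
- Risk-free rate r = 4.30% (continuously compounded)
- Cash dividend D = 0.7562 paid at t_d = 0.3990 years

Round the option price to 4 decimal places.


Answer: Price = 0.4469

Derivation:
PV(D) = D * exp(-r * t_d) = 0.7562 * 0.98298934 = 0.74333654
S_0' = S_0 - PV(D) = 26.4200 - 0.74333654 = 25.67666346
d1 = (ln(S_0'/K) + (r + sigma^2/2)*T) / (sigma*sqrt(T)) = -0.80052154
d2 = d1 - sigma*sqrt(T) = -0.95640612
exp(-rT) = 0.96826449
N(d1) = 0.21170434; N(d2) = 0.16943355
C = S_0' * N(d1) - K * exp(-rT) * N(d2) = 25.67666346 * 0.21170434 - 30.4100 * 0.96826449 * 0.16943355 = 0.4469


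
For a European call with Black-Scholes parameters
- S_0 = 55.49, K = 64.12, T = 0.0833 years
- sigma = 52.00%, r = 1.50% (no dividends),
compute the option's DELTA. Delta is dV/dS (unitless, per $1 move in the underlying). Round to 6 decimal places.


d1 = -0.8798035995; d2 = -1.0298846442
phi(d1) = 0.2709107847; exp(-qT) = 1.0000000000; exp(-rT) = 0.9987512803
N(d1) = 0.1894828572
Delta = exp(-qT) * N(d1) = 1.0000000000 * 0.1894828572 = 0.189483

Answer: Delta = 0.189483


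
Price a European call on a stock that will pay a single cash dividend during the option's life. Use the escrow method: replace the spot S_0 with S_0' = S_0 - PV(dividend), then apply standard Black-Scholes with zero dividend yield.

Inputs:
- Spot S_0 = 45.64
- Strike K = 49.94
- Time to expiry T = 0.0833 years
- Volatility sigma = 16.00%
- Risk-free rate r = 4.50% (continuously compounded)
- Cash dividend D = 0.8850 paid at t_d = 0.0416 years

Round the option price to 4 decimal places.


Answer: Price = 0.0082

Derivation:
PV(D) = D * exp(-r * t_d) = 0.8850 * 0.99812975 = 0.88334483
S_0' = S_0 - PV(D) = 45.6400 - 0.88334483 = 44.75665517
d1 = (ln(S_0'/K) + (r + sigma^2/2)*T) / (sigma*sqrt(T)) = -2.26873437
d2 = d1 - sigma*sqrt(T) = -2.31491316
exp(-rT) = 0.99625852
N(d1) = 0.01164224; N(d2) = 0.01030884
C = S_0' * N(d1) - K * exp(-rT) * N(d2) = 44.75665517 * 0.01164224 - 49.9400 * 0.99625852 * 0.01030884 = 0.0082


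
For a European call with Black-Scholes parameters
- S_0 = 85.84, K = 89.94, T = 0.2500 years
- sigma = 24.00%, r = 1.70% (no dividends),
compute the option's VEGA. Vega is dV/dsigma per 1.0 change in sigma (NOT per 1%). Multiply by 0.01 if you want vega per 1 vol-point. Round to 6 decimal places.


Answer: Vega = 16.401264

Derivation:
d1 = -0.2933973585; d2 = -0.4133973585
phi(d1) = 0.3821356846; exp(-qT) = 1.0000000000; exp(-rT) = 0.9957590185
Vega = S * exp(-qT) * phi(d1) * sqrt(T) = 85.8400 * 1.0000000000 * 0.3821356846 * 0.5000000000 = 16.401264


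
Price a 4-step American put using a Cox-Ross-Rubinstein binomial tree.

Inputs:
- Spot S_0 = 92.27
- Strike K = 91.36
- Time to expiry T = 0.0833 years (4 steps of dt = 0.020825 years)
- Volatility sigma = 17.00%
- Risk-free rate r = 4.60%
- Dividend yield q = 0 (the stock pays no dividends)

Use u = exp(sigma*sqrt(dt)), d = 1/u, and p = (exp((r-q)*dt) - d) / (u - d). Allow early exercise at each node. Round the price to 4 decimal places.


dt = T/N = 0.020825
u = exp(sigma*sqrt(dt)) = 1.024836; d = 1/u = 0.975766
p = (exp((r-q)*dt) - d) / (u - d) = 0.513399
Discount per step: exp(-r*dt) = 0.999043
Stock lattice S(k, i) with i counting down-moves:
  k=0: S(0,0) = 92.2700
  k=1: S(1,0) = 94.5616; S(1,1) = 90.0339
  k=2: S(2,0) = 96.9101; S(2,1) = 92.2700; S(2,2) = 87.8520
  k=3: S(3,0) = 99.3170; S(3,1) = 94.5616; S(3,2) = 90.0339; S(3,3) = 85.7230
  k=4: S(4,0) = 101.7836; S(4,1) = 96.9101; S(4,2) = 92.2700; S(4,3) = 87.8520; S(4,4) = 83.6456
Terminal payoffs V(N, i) = max(K - S_T, 0):
  V(4,0) = 0.000000; V(4,1) = 0.000000; V(4,2) = 0.000000; V(4,3) = 3.507954; V(4,4) = 7.714373
Backward induction: V(k, i) = exp(-r*dt) * [p * V(k+1, i) + (1-p) * V(k+1, i+1)]; then take max(V_cont, immediate exercise) for American.
  V(3,0) = exp(-r*dt) * [p*0.000000 + (1-p)*0.000000] = 0.000000; exercise = 0.000000; V(3,0) = max -> 0.000000
  V(3,1) = exp(-r*dt) * [p*0.000000 + (1-p)*0.000000] = 0.000000; exercise = 0.000000; V(3,1) = max -> 0.000000
  V(3,2) = exp(-r*dt) * [p*0.000000 + (1-p)*3.507954] = 1.705341; exercise = 1.326071; V(3,2) = max -> 1.705341
  V(3,3) = exp(-r*dt) * [p*3.507954 + (1-p)*7.714373] = 5.549484; exercise = 5.636961; V(3,3) = max -> 5.636961
  V(2,0) = exp(-r*dt) * [p*0.000000 + (1-p)*0.000000] = 0.000000; exercise = 0.000000; V(2,0) = max -> 0.000000
  V(2,1) = exp(-r*dt) * [p*0.000000 + (1-p)*1.705341] = 0.829026; exercise = 0.000000; V(2,1) = max -> 0.829026
  V(2,2) = exp(-r*dt) * [p*1.705341 + (1-p)*5.636961] = 3.615007; exercise = 3.507954; V(2,2) = max -> 3.615007
  V(1,0) = exp(-r*dt) * [p*0.000000 + (1-p)*0.829026] = 0.403019; exercise = 0.000000; V(1,0) = max -> 0.403019
  V(1,1) = exp(-r*dt) * [p*0.829026 + (1-p)*3.615007] = 2.182597; exercise = 1.326071; V(1,1) = max -> 2.182597
  V(0,0) = exp(-r*dt) * [p*0.403019 + (1-p)*2.182597] = 1.267749; exercise = 0.000000; V(0,0) = max -> 1.267749

Answer: Price = V(0,0) = 1.2677


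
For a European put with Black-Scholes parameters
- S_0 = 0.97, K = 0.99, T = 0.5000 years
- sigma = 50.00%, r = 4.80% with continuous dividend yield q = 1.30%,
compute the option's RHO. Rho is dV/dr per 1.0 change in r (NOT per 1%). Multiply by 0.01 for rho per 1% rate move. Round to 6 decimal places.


Answer: Rho = -0.277096

Derivation:
d1 = 0.1685491639; d2 = -0.1850042267
phi(d1) = 0.3933155970; exp(-qT) = 0.9935210793; exp(-rT) = 0.9762857098
N(-d2) = 0.5733871398
Rho = -K*T*exp(-rT)*N(-d2) = -0.9900 * 0.5000 * 0.9762857098 * 0.5733871398 = -0.277096


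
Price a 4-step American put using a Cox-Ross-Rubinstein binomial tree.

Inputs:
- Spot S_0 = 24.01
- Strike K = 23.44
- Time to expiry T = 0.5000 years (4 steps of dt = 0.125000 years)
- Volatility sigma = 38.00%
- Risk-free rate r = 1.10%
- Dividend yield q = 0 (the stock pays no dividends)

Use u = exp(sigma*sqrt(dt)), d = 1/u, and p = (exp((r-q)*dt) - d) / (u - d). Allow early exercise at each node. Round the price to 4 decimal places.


Answer: Price = V(0,0) = 2.1428

Derivation:
dt = T/N = 0.125000
u = exp(sigma*sqrt(dt)) = 1.143793; d = 1/u = 0.874284
p = (exp((r-q)*dt) - d) / (u - d) = 0.471568
Discount per step: exp(-r*dt) = 0.998626
Stock lattice S(k, i) with i counting down-moves:
  k=0: S(0,0) = 24.0100
  k=1: S(1,0) = 27.4625; S(1,1) = 20.9916
  k=2: S(2,0) = 31.4114; S(2,1) = 24.0100; S(2,2) = 18.3526
  k=3: S(3,0) = 35.9282; S(3,1) = 27.4625; S(3,2) = 20.9916; S(3,3) = 16.0454
  k=4: S(4,0) = 41.0944; S(4,1) = 31.4114; S(4,2) = 24.0100; S(4,3) = 18.3526; S(4,4) = 14.0282
Terminal payoffs V(N, i) = max(K - S_T, 0):
  V(4,0) = 0.000000; V(4,1) = 0.000000; V(4,2) = 0.000000; V(4,3) = 5.087426; V(4,4) = 9.411805
Backward induction: V(k, i) = exp(-r*dt) * [p * V(k+1, i) + (1-p) * V(k+1, i+1)]; then take max(V_cont, immediate exercise) for American.
  V(3,0) = exp(-r*dt) * [p*0.000000 + (1-p)*0.000000] = 0.000000; exercise = 0.000000; V(3,0) = max -> 0.000000
  V(3,1) = exp(-r*dt) * [p*0.000000 + (1-p)*0.000000] = 0.000000; exercise = 0.000000; V(3,1) = max -> 0.000000
  V(3,2) = exp(-r*dt) * [p*0.000000 + (1-p)*5.087426] = 2.684664; exercise = 2.448447; V(3,2) = max -> 2.684664
  V(3,3) = exp(-r*dt) * [p*5.087426 + (1-p)*9.411805] = 7.362435; exercise = 7.394643; V(3,3) = max -> 7.394643
  V(2,0) = exp(-r*dt) * [p*0.000000 + (1-p)*0.000000] = 0.000000; exercise = 0.000000; V(2,0) = max -> 0.000000
  V(2,1) = exp(-r*dt) * [p*0.000000 + (1-p)*2.684664] = 1.416712; exercise = 0.000000; V(2,1) = max -> 1.416712
  V(2,2) = exp(-r*dt) * [p*2.684664 + (1-p)*7.394643] = 5.166457; exercise = 5.087426; V(2,2) = max -> 5.166457
  V(1,0) = exp(-r*dt) * [p*0.000000 + (1-p)*1.416712] = 0.747607; exercise = 0.000000; V(1,0) = max -> 0.747607
  V(1,1) = exp(-r*dt) * [p*1.416712 + (1-p)*5.166457] = 3.393527; exercise = 2.448447; V(1,1) = max -> 3.393527
  V(0,0) = exp(-r*dt) * [p*0.747607 + (1-p)*3.393527] = 2.142847; exercise = 0.000000; V(0,0) = max -> 2.142847
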